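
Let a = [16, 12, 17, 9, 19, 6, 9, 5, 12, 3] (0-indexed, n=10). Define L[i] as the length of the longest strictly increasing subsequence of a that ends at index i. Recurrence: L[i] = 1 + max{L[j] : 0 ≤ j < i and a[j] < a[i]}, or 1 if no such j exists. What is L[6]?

2

   i    0    1    2    3    4    5    6    7    8    9
a[i]   16   12   17    9   19    6    9    5   12    3
L[i]    1    1    2    1    3    1    2    1    3    1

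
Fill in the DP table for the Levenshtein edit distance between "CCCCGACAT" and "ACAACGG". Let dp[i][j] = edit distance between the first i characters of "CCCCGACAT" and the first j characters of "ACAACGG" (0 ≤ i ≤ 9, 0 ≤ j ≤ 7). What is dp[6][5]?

5

   ''  A  C  A  A  C  G  G
''  0  1  2  3  4  5  6  7
 C  1  1  1  2  3  4  5  6
 C  2  2  1  2  3  3  4  5
 C  3  3  2  2  3  3  4  5
 C  4  4  3  3  3  3  4  5
 G  5  5  4  4  4  4  3  4
 A  6  5  5  4  4  5  4  4
 C  7  6  5  5  5  4  5  5
 A  8  7  6  5  5  5  5  6
 T  9  8  7  6  6  6  6  6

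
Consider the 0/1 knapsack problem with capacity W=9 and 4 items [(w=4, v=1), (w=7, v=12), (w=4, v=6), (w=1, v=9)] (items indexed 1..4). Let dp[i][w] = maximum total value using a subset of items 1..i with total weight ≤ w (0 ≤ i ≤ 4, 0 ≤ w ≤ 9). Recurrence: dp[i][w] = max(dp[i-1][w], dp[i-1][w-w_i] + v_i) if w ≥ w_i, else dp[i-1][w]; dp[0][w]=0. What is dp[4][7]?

15

i\w   0   1   2   3   4   5   6   7   8   9
  0   0   0   0   0   0   0   0   0   0   0
  1   0   0   0   0   1   1   1   1   1   1
  2   0   0   0   0   1   1   1  12  12  12
  3   0   0   0   0   6   6   6  12  12  12
  4   0   9   9   9   9  15  15  15  21  21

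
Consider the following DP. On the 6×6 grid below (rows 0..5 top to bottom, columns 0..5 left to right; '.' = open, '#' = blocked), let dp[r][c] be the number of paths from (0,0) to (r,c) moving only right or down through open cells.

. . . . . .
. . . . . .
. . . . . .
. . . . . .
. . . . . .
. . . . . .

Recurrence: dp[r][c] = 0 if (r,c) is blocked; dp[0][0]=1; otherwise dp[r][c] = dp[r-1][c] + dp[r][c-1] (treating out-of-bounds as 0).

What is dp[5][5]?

r\c   0   1   2   3   4   5
  0   1   1   1   1   1   1
  1   1   2   3   4   5   6
  2   1   3   6  10  15  21
  3   1   4  10  20  35  56
  4   1   5  15  35  70 126
  5   1   6  21  56 126 252

252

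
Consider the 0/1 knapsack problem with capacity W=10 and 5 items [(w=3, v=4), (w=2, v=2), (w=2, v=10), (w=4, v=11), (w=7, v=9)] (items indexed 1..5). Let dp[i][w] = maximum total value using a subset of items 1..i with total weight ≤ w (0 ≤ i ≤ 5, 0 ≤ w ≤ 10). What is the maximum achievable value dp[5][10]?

i\w   0   1   2   3   4   5   6   7   8   9  10
  0   0   0   0   0   0   0   0   0   0   0   0
  1   0   0   0   4   4   4   4   4   4   4   4
  2   0   0   2   4   4   6   6   6   6   6   6
  3   0   0  10  10  12  14  14  16  16  16  16
  4   0   0  10  10  12  14  21  21  23  25  25
  5   0   0  10  10  12  14  21  21  23  25  25

25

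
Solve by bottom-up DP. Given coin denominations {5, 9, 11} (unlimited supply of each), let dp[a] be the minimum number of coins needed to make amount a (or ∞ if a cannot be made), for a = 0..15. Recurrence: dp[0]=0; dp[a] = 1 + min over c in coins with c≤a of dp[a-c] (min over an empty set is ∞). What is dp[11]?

1

 a  0  1  2  3  4  5  6  7  8  9 10 11 12 13 14 15
dp  0  -  -  -  -  1  -  -  -  1  2  1  -  -  2  3
(- denotes ∞ / unreachable)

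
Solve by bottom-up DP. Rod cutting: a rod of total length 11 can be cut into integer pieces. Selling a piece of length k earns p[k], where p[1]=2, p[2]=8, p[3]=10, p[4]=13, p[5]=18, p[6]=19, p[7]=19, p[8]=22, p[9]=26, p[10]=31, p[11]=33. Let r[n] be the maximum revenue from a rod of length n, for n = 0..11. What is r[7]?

26

   n    0    1    2    3    4    5    6    7    8    9   10   11
r[n]    0    2    8   10   16   18   24   26   32   34   40   42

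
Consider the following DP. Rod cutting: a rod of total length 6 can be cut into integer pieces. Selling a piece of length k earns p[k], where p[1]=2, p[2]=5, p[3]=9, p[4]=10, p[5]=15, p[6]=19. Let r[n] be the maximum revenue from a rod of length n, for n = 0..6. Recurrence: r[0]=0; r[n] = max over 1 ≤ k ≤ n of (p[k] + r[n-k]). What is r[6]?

   n    0    1    2    3    4    5    6
r[n]    0    2    5    9   11   15   19

19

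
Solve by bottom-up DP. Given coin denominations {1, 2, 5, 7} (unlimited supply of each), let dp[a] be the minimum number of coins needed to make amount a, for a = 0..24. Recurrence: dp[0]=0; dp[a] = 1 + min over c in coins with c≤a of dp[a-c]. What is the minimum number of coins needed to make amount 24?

4

 a  0  1  2  3  4  5  6  7  8  9 10 11 12 13 14 15 16 17 18 19 20 21 22 23 24
dp  0  1  1  2  2  1  2  1  2  2  2  3  2  3  2  3  3  3  4  3  4  3  4  4  4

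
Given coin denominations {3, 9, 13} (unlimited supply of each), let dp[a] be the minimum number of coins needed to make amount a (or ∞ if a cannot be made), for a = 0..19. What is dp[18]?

2

 a  0  1  2  3  4  5  6  7  8  9 10 11 12 13 14 15 16 17 18 19
dp  0  -  -  1  -  -  2  -  -  1  -  -  2  1  -  3  2  -  2  3
(- denotes ∞ / unreachable)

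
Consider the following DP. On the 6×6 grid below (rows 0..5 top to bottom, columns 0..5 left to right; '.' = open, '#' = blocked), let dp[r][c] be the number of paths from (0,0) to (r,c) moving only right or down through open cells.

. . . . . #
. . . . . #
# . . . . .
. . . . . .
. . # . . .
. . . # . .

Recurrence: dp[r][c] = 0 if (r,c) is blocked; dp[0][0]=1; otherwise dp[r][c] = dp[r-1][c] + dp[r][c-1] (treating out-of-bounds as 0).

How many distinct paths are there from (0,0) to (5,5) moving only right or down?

r\c   0   1   2   3   4   5
  0   1   1   1   1   1   0
  1   1   2   3   4   5   0
  2   0   2   5   9  14  14
  3   0   2   7  16  30  44
  4   0   2   0  16  46  90
  5   0   2   2   0  46 136

136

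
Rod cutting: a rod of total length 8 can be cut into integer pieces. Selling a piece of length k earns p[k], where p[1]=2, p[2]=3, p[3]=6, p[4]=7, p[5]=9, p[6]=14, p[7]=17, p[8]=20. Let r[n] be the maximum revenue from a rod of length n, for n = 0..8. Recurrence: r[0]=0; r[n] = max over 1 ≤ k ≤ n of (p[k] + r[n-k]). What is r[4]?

   n    0    1    2    3    4    5    6    7    8
r[n]    0    2    4    6    8   10   14   17   20

8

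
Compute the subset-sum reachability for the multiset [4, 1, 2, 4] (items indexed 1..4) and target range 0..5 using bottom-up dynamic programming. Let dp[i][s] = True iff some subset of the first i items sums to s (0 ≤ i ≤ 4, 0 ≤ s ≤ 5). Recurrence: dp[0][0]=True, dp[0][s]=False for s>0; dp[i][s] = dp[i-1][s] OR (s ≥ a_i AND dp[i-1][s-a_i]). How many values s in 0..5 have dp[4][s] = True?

6

i\s   0   1   2   3   4   5
  0   T   F   F   F   F   F
  1   T   F   F   F   T   F
  2   T   T   F   F   T   T
  3   T   T   T   T   T   T
  4   T   T   T   T   T   T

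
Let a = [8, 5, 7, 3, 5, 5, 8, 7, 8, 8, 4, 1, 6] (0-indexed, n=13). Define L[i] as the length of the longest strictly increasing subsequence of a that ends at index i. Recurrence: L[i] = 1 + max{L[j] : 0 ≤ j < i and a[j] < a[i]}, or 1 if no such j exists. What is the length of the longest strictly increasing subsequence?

4

   i    0    1    2    3    4    5    6    7    8    9   10   11   12
a[i]    8    5    7    3    5    5    8    7    8    8    4    1    6
L[i]    1    1    2    1    2    2    3    3    4    4    2    1    3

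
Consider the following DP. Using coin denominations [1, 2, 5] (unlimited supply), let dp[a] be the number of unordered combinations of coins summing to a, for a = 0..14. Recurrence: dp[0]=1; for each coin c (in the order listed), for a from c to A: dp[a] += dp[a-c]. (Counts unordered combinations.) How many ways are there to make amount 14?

after  coin     0     1     2     3     4     5     6     7     8     9    10    11    12    13    14
          1     1     1     1     1     1     1     1     1     1     1     1     1     1     1     1
          2     1     1     2     2     3     3     4     4     5     5     6     6     7     7     8
          5     1     1     2     2     3     4     5     6     7     8    10    11    13    14    16

16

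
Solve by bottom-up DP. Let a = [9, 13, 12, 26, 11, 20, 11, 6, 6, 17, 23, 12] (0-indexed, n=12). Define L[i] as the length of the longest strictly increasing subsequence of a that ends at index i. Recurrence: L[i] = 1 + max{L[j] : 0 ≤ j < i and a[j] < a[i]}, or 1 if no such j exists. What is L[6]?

2

   i    0    1    2    3    4    5    6    7    8    9   10   11
a[i]    9   13   12   26   11   20   11    6    6   17   23   12
L[i]    1    2    2    3    2    3    2    1    1    3    4    3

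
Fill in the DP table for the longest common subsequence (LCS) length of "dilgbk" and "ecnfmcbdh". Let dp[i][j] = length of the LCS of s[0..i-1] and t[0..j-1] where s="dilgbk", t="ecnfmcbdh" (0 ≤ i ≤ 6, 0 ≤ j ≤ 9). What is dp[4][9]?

   ''  e  c  n  f  m  c  b  d  h
''  0  0  0  0  0  0  0  0  0  0
 d  0  0  0  0  0  0  0  0  1  1
 i  0  0  0  0  0  0  0  0  1  1
 l  0  0  0  0  0  0  0  0  1  1
 g  0  0  0  0  0  0  0  0  1  1
 b  0  0  0  0  0  0  0  1  1  1
 k  0  0  0  0  0  0  0  1  1  1

1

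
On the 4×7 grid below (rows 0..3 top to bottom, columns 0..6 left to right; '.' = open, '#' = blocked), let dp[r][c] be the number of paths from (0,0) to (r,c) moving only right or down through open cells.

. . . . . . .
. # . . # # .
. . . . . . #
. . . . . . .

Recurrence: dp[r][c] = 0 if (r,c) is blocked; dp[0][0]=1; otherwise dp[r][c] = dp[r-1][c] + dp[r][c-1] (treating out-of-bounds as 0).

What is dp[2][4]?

r\c   0   1   2   3   4   5   6
  0   1   1   1   1   1   1   1
  1   1   0   1   2   0   0   1
  2   1   1   2   4   4   4   0
  3   1   2   4   8  12  16  16

4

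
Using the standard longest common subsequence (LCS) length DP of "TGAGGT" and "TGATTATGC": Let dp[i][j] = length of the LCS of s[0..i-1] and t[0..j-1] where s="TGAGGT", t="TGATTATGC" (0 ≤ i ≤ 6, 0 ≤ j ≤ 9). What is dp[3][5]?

   ''  T  G  A  T  T  A  T  G  C
''  0  0  0  0  0  0  0  0  0  0
 T  0  1  1  1  1  1  1  1  1  1
 G  0  1  2  2  2  2  2  2  2  2
 A  0  1  2  3  3  3  3  3  3  3
 G  0  1  2  3  3  3  3  3  4  4
 G  0  1  2  3  3  3  3  3  4  4
 T  0  1  2  3  4  4  4  4  4  4

3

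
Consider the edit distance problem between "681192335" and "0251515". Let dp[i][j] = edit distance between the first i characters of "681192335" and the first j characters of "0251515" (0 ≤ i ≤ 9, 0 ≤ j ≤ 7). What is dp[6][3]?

6

   ''  0  2  5  1  5  1  5
''  0  1  2  3  4  5  6  7
 6  1  1  2  3  4  5  6  7
 8  2  2  2  3  4  5  6  7
 1  3  3  3  3  3  4  5  6
 1  4  4  4  4  3  4  4  5
 9  5  5  5  5  4  4  5  5
 2  6  6  5  6  5  5  5  6
 3  7  7  6  6  6  6  6  6
 3  8  8  7  7  7  7  7  7
 5  9  9  8  7  8  7  8  7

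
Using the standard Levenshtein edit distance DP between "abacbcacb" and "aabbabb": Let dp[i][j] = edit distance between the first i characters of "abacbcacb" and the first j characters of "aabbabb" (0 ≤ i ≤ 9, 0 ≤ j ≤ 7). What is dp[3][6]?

   ''  a  a  b  b  a  b  b
''  0  1  2  3  4  5  6  7
 a  1  0  1  2  3  4  5  6
 b  2  1  1  1  2  3  4  5
 a  3  2  1  2  2  2  3  4
 c  4  3  2  2  3  3  3  4
 b  5  4  3  2  2  3  3  3
 c  6  5  4  3  3  3  4  4
 a  7  6  5  4  4  3  4  5
 c  8  7  6  5  5  4  4  5
 b  9  8  7  6  5  5  4  4

3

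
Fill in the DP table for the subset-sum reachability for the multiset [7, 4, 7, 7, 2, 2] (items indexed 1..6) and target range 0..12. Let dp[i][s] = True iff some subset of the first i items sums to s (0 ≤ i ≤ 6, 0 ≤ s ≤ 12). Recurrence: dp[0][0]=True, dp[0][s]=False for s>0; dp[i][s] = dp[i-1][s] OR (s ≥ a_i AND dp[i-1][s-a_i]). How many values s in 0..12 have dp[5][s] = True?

i\s   0   1   2   3   4   5   6   7   8   9  10  11  12
  0   T   F   F   F   F   F   F   F   F   F   F   F   F
  1   T   F   F   F   F   F   F   T   F   F   F   F   F
  2   T   F   F   F   T   F   F   T   F   F   F   T   F
  3   T   F   F   F   T   F   F   T   F   F   F   T   F
  4   T   F   F   F   T   F   F   T   F   F   F   T   F
  5   T   F   T   F   T   F   T   T   F   T   F   T   F
  6   T   F   T   F   T   F   T   T   T   T   F   T   F

7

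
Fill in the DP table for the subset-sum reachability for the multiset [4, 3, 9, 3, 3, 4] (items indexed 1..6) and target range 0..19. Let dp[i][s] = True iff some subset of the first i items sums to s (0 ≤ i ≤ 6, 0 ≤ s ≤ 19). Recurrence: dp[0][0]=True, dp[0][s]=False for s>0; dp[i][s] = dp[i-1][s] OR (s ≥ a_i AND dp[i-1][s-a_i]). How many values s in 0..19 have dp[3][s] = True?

8

i\s   0   1   2   3   4   5   6   7   8   9  10  11  12  13  14  15  16  17  18  19
  0   T   F   F   F   F   F   F   F   F   F   F   F   F   F   F   F   F   F   F   F
  1   T   F   F   F   T   F   F   F   F   F   F   F   F   F   F   F   F   F   F   F
  2   T   F   F   T   T   F   F   T   F   F   F   F   F   F   F   F   F   F   F   F
  3   T   F   F   T   T   F   F   T   F   T   F   F   T   T   F   F   T   F   F   F
  4   T   F   F   T   T   F   T   T   F   T   T   F   T   T   F   T   T   F   F   T
  5   T   F   F   T   T   F   T   T   F   T   T   F   T   T   F   T   T   F   T   T
  6   T   F   F   T   T   F   T   T   T   T   T   T   T   T   T   T   T   T   T   T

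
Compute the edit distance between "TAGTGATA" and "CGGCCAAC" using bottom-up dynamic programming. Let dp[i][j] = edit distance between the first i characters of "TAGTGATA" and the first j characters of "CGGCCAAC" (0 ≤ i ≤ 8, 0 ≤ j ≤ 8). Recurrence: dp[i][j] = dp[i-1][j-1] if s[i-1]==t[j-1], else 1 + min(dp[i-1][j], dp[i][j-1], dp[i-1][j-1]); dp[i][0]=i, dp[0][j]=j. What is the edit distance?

   ''  C  G  G  C  C  A  A  C
''  0  1  2  3  4  5  6  7  8
 T  1  1  2  3  4  5  6  7  8
 A  2  2  2  3  4  5  5  6  7
 G  3  3  2  2  3  4  5  6  7
 T  4  4  3  3  3  4  5  6  7
 G  5  5  4  3  4  4  5  6  7
 A  6  6  5  4  4  5  4  5  6
 T  7  7  6  5  5  5  5  5  6
 A  8  8  7  6  6  6  5  5  6

6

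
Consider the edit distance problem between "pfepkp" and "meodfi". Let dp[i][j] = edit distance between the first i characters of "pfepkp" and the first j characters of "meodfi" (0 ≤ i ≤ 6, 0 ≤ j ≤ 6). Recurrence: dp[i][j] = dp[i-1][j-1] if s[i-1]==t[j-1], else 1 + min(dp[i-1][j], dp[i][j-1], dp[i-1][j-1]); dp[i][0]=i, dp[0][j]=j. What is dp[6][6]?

6

   ''  m  e  o  d  f  i
''  0  1  2  3  4  5  6
 p  1  1  2  3  4  5  6
 f  2  2  2  3  4  4  5
 e  3  3  2  3  4  5  5
 p  4  4  3  3  4  5  6
 k  5  5  4  4  4  5  6
 p  6  6  5  5  5  5  6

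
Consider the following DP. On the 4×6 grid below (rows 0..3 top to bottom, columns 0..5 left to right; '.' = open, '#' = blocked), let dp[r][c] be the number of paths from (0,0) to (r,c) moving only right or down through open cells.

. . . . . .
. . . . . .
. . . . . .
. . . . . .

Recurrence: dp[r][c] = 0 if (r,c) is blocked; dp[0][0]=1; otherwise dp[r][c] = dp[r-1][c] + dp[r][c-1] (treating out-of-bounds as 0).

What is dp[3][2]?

10

r\c   0   1   2   3   4   5
  0   1   1   1   1   1   1
  1   1   2   3   4   5   6
  2   1   3   6  10  15  21
  3   1   4  10  20  35  56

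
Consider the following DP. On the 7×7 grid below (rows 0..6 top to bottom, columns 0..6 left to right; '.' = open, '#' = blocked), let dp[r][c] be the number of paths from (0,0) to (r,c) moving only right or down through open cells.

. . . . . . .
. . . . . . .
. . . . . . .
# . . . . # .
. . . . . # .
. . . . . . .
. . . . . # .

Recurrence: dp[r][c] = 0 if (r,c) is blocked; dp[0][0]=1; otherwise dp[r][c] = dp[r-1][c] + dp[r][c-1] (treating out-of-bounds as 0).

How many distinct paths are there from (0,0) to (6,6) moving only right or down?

r\c   0   1   2   3   4   5   6
  0   1   1   1   1   1   1   1
  1   1   2   3   4   5   6   7
  2   1   3   6  10  15  21  28
  3   0   3   9  19  34   0  28
  4   0   3  12  31  65   0  28
  5   0   3  15  46 111 111 139
  6   0   3  18  64 175   0 139

139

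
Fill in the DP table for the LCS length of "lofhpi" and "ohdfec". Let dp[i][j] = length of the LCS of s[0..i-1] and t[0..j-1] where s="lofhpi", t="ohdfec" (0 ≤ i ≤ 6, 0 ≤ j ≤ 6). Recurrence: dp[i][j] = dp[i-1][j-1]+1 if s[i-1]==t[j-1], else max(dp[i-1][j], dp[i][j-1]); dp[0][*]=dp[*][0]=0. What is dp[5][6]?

   ''  o  h  d  f  e  c
''  0  0  0  0  0  0  0
 l  0  0  0  0  0  0  0
 o  0  1  1  1  1  1  1
 f  0  1  1  1  2  2  2
 h  0  1  2  2  2  2  2
 p  0  1  2  2  2  2  2
 i  0  1  2  2  2  2  2

2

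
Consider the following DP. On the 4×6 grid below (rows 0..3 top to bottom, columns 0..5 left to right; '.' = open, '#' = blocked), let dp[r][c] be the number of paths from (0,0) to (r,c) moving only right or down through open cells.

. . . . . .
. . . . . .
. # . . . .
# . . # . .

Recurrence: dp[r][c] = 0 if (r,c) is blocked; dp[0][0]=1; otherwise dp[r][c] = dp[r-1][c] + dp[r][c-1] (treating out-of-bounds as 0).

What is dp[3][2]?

3

r\c   0   1   2   3   4   5
  0   1   1   1   1   1   1
  1   1   2   3   4   5   6
  2   1   0   3   7  12  18
  3   0   0   3   0  12  30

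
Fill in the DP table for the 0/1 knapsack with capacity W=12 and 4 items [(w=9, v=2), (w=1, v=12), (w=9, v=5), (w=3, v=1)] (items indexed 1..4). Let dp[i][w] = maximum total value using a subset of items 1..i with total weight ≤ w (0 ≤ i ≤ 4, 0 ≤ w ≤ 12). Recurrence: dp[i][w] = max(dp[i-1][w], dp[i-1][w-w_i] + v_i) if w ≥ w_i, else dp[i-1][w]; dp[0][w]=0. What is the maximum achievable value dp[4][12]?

i\w   0   1   2   3   4   5   6   7   8   9  10  11  12
  0   0   0   0   0   0   0   0   0   0   0   0   0   0
  1   0   0   0   0   0   0   0   0   0   2   2   2   2
  2   0  12  12  12  12  12  12  12  12  12  14  14  14
  3   0  12  12  12  12  12  12  12  12  12  17  17  17
  4   0  12  12  12  13  13  13  13  13  13  17  17  17

17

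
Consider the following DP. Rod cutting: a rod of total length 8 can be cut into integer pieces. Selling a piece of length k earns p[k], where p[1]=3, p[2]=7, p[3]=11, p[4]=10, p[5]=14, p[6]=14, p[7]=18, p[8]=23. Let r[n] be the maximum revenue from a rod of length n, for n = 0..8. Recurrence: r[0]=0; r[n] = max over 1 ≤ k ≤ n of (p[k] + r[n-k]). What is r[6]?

   n    0    1    2    3    4    5    6    7    8
r[n]    0    3    7   11   14   18   22   25   29

22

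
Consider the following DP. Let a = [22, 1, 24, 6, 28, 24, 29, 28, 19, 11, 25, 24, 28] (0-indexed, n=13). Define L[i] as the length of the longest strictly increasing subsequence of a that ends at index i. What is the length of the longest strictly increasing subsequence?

   i    0    1    2    3    4    5    6    7    8    9   10   11   12
a[i]   22    1   24    6   28   24   29   28   19   11   25   24   28
L[i]    1    1    2    2    3    3    4    4    3    3    4    4    5

5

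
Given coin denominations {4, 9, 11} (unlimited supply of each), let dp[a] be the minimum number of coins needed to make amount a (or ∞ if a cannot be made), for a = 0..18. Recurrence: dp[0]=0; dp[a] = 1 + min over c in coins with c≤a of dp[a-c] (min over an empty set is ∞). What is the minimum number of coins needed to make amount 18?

 a  0  1  2  3  4  5  6  7  8  9 10 11 12 13 14 15 16 17 18
dp  0  -  -  -  1  -  -  -  2  1  -  1  3  2  -  2  4  3  2
(- denotes ∞ / unreachable)

2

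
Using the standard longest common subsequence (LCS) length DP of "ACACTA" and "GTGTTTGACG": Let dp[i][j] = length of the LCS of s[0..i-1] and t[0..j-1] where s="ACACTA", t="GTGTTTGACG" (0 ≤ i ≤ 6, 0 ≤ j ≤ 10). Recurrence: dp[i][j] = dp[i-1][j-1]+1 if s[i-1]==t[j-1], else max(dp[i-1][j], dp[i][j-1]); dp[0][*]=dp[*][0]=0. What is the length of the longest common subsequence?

   ''  G  T  G  T  T  T  G  A  C  G
''  0  0  0  0  0  0  0  0  0  0  0
 A  0  0  0  0  0  0  0  0  1  1  1
 C  0  0  0  0  0  0  0  0  1  2  2
 A  0  0  0  0  0  0  0  0  1  2  2
 C  0  0  0  0  0  0  0  0  1  2  2
 T  0  0  1  1  1  1  1  1  1  2  2
 A  0  0  1  1  1  1  1  1  2  2  2

2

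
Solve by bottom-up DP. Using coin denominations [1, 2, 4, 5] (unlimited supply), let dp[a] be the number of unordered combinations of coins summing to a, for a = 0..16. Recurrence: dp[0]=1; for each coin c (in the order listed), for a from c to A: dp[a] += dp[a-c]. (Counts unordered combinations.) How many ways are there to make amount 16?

44

after  coin     0     1     2     3     4     5     6     7     8     9    10    11    12    13    14    15    16
          1     1     1     1     1     1     1     1     1     1     1     1     1     1     1     1     1     1
          2     1     1     2     2     3     3     4     4     5     5     6     6     7     7     8     8     9
          4     1     1     2     2     4     4     6     6     9     9    12    12    16    16    20    20    25
          5     1     1     2     2     4     5     7     8    11    13    17    19    24    27    33    37    44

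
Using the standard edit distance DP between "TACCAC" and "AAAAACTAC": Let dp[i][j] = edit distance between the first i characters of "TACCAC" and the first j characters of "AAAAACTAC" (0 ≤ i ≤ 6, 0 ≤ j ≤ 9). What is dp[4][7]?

   ''  A  A  A  A  A  C  T  A  C
''  0  1  2  3  4  5  6  7  8  9
 T  1  1  2  3  4  5  6  6  7  8
 A  2  1  1  2  3  4  5  6  6  7
 C  3  2  2  2  3  4  4  5  6  6
 C  4  3  3  3  3  4  4  5  6  6
 A  5  4  3  3  3  3  4  5  5  6
 C  6  5  4  4  4  4  3  4  5  5

5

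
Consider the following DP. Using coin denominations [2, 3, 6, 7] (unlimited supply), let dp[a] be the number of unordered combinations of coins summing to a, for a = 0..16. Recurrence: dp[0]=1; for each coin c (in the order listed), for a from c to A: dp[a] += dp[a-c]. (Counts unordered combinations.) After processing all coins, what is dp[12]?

7

after  coin     0     1     2     3     4     5     6     7     8     9    10    11    12    13    14    15    16
          2     1     0     1     0     1     0     1     0     1     0     1     0     1     0     1     0     1
          3     1     0     1     1     1     1     2     1     2     2     2     2     3     2     3     3     3
          6     1     0     1     1     1     1     3     1     3     3     3     3     6     3     6     6     6
          7     1     0     1     1     1     1     3     2     3     4     4     4     7     6     8     9    10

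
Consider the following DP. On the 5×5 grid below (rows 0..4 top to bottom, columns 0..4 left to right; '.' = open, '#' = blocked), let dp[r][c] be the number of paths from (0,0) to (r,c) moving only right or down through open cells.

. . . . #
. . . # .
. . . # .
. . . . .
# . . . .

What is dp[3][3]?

r\c   0   1   2   3   4
  0   1   1   1   1   0
  1   1   2   3   0   0
  2   1   3   6   0   0
  3   1   4  10  10  10
  4   0   4  14  24  34

10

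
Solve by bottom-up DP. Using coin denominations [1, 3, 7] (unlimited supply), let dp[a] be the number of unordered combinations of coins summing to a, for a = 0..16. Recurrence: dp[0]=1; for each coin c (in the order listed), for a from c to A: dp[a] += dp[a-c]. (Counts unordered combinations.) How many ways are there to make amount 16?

11

after  coin     0     1     2     3     4     5     6     7     8     9    10    11    12    13    14    15    16
          1     1     1     1     1     1     1     1     1     1     1     1     1     1     1     1     1     1
          3     1     1     1     2     2     2     3     3     3     4     4     4     5     5     5     6     6
          7     1     1     1     2     2     2     3     4     4     5     6     6     7     8     9    10    11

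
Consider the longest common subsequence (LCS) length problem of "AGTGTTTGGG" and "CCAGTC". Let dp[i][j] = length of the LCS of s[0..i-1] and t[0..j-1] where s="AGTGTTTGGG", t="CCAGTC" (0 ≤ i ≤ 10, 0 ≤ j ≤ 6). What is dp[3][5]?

3

   ''  C  C  A  G  T  C
''  0  0  0  0  0  0  0
 A  0  0  0  1  1  1  1
 G  0  0  0  1  2  2  2
 T  0  0  0  1  2  3  3
 G  0  0  0  1  2  3  3
 T  0  0  0  1  2  3  3
 T  0  0  0  1  2  3  3
 T  0  0  0  1  2  3  3
 G  0  0  0  1  2  3  3
 G  0  0  0  1  2  3  3
 G  0  0  0  1  2  3  3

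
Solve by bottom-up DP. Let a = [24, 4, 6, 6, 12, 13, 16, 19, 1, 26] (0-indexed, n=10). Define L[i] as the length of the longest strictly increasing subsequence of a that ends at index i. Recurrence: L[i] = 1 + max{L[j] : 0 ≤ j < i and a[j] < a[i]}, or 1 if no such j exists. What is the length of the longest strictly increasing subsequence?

7

   i    0    1    2    3    4    5    6    7    8    9
a[i]   24    4    6    6   12   13   16   19    1   26
L[i]    1    1    2    2    3    4    5    6    1    7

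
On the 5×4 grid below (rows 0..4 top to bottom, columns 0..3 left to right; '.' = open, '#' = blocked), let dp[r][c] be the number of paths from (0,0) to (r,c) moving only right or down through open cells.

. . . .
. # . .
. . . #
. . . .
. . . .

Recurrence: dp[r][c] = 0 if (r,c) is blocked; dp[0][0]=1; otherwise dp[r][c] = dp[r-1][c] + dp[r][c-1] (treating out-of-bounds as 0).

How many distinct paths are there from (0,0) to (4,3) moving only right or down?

r\c   0   1   2   3
  0   1   1   1   1
  1   1   0   1   2
  2   1   1   2   0
  3   1   2   4   4
  4   1   3   7  11

11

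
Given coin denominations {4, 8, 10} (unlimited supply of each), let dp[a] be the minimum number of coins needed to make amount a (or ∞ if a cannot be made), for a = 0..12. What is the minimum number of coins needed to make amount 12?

2

 a  0  1  2  3  4  5  6  7  8  9 10 11 12
dp  0  -  -  -  1  -  -  -  1  -  1  -  2
(- denotes ∞ / unreachable)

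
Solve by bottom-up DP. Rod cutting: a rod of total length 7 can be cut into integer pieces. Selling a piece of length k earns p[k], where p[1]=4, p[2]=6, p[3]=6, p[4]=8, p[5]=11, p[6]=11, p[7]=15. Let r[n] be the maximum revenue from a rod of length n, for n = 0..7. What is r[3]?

   n    0    1    2    3    4    5    6    7
r[n]    0    4    8   12   16   20   24   28

12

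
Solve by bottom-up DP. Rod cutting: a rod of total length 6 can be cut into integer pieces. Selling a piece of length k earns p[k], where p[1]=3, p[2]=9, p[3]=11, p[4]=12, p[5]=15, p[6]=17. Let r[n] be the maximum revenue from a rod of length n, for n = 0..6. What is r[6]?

27

   n    0    1    2    3    4    5    6
r[n]    0    3    9   12   18   21   27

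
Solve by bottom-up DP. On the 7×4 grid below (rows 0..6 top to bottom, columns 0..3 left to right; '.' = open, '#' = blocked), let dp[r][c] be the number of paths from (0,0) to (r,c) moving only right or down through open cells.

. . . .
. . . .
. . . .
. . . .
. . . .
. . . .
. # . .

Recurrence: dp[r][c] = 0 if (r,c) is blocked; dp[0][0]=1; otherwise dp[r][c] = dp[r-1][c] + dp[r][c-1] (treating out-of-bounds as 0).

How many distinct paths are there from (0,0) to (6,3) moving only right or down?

77

r\c   0   1   2   3
  0   1   1   1   1
  1   1   2   3   4
  2   1   3   6  10
  3   1   4  10  20
  4   1   5  15  35
  5   1   6  21  56
  6   1   0  21  77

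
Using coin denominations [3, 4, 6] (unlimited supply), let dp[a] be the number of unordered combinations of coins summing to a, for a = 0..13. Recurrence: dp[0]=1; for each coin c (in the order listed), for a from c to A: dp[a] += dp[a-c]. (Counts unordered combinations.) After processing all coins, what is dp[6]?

2

after  coin     0     1     2     3     4     5     6     7     8     9    10    11    12    13
          3     1     0     0     1     0     0     1     0     0     1     0     0     1     0
          4     1     0     0     1     1     0     1     1     1     1     1     1     2     1
          6     1     0     0     1     1     0     2     1     1     2     2     1     4     2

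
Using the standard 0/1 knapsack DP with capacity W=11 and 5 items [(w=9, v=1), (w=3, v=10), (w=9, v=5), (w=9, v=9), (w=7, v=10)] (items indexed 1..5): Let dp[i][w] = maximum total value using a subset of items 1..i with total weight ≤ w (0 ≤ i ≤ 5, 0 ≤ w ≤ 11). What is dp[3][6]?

10

i\w   0   1   2   3   4   5   6   7   8   9  10  11
  0   0   0   0   0   0   0   0   0   0   0   0   0
  1   0   0   0   0   0   0   0   0   0   1   1   1
  2   0   0   0  10  10  10  10  10  10  10  10  10
  3   0   0   0  10  10  10  10  10  10  10  10  10
  4   0   0   0  10  10  10  10  10  10  10  10  10
  5   0   0   0  10  10  10  10  10  10  10  20  20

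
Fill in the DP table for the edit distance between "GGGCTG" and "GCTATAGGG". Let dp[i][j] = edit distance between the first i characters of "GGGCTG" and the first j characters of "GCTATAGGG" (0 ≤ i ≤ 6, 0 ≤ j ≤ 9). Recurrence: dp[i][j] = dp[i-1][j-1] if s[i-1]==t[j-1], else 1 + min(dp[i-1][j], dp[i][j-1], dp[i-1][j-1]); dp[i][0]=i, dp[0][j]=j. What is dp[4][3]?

   ''  G  C  T  A  T  A  G  G  G
''  0  1  2  3  4  5  6  7  8  9
 G  1  0  1  2  3  4  5  6  7  8
 G  2  1  1  2  3  4  5  5  6  7
 G  3  2  2  2  3  4  5  5  5  6
 C  4  3  2  3  3  4  5  6  6  6
 T  5  4  3  2  3  3  4  5  6  7
 G  6  5  4  3  3  4  4  4  5  6

3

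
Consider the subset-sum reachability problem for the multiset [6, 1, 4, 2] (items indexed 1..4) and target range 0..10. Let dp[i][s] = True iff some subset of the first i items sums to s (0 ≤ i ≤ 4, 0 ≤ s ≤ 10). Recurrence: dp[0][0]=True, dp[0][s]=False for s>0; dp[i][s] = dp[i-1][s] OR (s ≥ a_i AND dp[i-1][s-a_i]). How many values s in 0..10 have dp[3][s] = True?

i\s   0   1   2   3   4   5   6   7   8   9  10
  0   T   F   F   F   F   F   F   F   F   F   F
  1   T   F   F   F   F   F   T   F   F   F   F
  2   T   T   F   F   F   F   T   T   F   F   F
  3   T   T   F   F   T   T   T   T   F   F   T
  4   T   T   T   T   T   T   T   T   T   T   T

7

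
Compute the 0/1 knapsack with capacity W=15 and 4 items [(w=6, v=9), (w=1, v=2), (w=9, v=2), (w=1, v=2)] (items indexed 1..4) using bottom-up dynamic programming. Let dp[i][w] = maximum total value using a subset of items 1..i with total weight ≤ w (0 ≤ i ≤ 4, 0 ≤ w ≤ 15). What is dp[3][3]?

i\w   0   1   2   3   4   5   6   7   8   9  10  11  12  13  14  15
  0   0   0   0   0   0   0   0   0   0   0   0   0   0   0   0   0
  1   0   0   0   0   0   0   9   9   9   9   9   9   9   9   9   9
  2   0   2   2   2   2   2   9  11  11  11  11  11  11  11  11  11
  3   0   2   2   2   2   2   9  11  11  11  11  11  11  11  11  11
  4   0   2   4   4   4   4   9  11  13  13  13  13  13  13  13  13

2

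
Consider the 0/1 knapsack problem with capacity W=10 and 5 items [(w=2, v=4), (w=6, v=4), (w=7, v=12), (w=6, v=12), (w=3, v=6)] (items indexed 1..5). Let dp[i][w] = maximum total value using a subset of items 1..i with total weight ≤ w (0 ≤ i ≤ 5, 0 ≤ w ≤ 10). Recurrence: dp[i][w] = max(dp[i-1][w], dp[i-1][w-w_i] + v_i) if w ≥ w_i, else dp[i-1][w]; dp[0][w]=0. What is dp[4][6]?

i\w   0   1   2   3   4   5   6   7   8   9  10
  0   0   0   0   0   0   0   0   0   0   0   0
  1   0   0   4   4   4   4   4   4   4   4   4
  2   0   0   4   4   4   4   4   4   8   8   8
  3   0   0   4   4   4   4   4  12  12  16  16
  4   0   0   4   4   4   4  12  12  16  16  16
  5   0   0   4   6   6  10  12  12  16  18  18

12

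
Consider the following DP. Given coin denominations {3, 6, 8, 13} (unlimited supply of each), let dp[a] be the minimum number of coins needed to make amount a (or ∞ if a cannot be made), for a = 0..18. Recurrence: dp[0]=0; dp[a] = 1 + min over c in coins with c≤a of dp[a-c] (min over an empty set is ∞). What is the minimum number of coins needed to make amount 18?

3

 a  0  1  2  3  4  5  6  7  8  9 10 11 12 13 14 15 16 17 18
dp  0  -  -  1  -  -  1  -  1  2  -  2  2  1  2  3  2  3  3
(- denotes ∞ / unreachable)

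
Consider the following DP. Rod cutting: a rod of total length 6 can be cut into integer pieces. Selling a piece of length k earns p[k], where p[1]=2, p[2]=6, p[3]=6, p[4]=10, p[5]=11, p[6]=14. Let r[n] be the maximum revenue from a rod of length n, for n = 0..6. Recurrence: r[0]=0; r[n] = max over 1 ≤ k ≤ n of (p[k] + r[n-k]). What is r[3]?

   n    0    1    2    3    4    5    6
r[n]    0    2    6    8   12   14   18

8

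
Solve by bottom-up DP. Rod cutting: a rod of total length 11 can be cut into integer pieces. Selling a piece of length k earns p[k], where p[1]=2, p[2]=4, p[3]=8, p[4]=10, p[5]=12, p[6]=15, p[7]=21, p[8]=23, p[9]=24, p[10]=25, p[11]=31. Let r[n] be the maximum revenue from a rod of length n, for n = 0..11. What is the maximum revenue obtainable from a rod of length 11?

31

   n    0    1    2    3    4    5    6    7    8    9   10   11
r[n]    0    2    4    8   10   12   16   21   23   25   29   31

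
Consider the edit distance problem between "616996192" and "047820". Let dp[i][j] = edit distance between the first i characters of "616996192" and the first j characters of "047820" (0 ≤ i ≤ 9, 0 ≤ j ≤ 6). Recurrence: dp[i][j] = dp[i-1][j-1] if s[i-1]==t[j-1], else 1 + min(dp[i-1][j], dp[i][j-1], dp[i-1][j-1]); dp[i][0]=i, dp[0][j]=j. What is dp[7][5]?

7

   ''  0  4  7  8  2  0
''  0  1  2  3  4  5  6
 6  1  1  2  3  4  5  6
 1  2  2  2  3  4  5  6
 6  3  3  3  3  4  5  6
 9  4  4  4  4  4  5  6
 9  5  5  5  5  5  5  6
 6  6  6  6  6  6  6  6
 1  7  7  7  7  7  7  7
 9  8  8  8  8  8  8  8
 2  9  9  9  9  9  8  9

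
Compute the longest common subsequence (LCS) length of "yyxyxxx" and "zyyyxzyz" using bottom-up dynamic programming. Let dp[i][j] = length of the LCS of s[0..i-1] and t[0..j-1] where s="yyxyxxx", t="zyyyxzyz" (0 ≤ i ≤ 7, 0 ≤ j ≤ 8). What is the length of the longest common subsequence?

4

   ''  z  y  y  y  x  z  y  z
''  0  0  0  0  0  0  0  0  0
 y  0  0  1  1  1  1  1  1  1
 y  0  0  1  2  2  2  2  2  2
 x  0  0  1  2  2  3  3  3  3
 y  0  0  1  2  3  3  3  4  4
 x  0  0  1  2  3  4  4  4  4
 x  0  0  1  2  3  4  4  4  4
 x  0  0  1  2  3  4  4  4  4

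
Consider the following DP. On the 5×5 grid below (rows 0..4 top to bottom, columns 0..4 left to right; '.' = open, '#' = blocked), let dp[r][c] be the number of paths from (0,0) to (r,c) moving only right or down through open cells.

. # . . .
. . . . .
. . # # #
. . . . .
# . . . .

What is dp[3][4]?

r\c   0   1   2   3   4
  0   1   0   0   0   0
  1   1   1   1   1   1
  2   1   2   0   0   0
  3   1   3   3   3   3
  4   0   3   6   9  12

3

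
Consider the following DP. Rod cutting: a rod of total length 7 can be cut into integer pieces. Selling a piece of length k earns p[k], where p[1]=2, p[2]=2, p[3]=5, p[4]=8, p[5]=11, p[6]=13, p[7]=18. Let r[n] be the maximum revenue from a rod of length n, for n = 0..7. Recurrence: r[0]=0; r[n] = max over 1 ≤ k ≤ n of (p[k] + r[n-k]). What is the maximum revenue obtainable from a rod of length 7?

   n    0    1    2    3    4    5    6    7
r[n]    0    2    4    6    8   11   13   18

18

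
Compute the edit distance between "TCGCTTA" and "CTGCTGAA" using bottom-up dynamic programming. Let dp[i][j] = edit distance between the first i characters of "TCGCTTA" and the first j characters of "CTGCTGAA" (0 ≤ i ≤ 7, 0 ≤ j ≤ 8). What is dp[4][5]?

   ''  C  T  G  C  T  G  A  A
''  0  1  2  3  4  5  6  7  8
 T  1  1  1  2  3  4  5  6  7
 C  2  1  2  2  2  3  4  5  6
 G  3  2  2  2  3  3  3  4  5
 C  4  3  3  3  2  3  4  4  5
 T  5  4  3  4  3  2  3  4  5
 T  6  5  4  4  4  3  3  4  5
 A  7  6  5  5  5  4  4  3  4

3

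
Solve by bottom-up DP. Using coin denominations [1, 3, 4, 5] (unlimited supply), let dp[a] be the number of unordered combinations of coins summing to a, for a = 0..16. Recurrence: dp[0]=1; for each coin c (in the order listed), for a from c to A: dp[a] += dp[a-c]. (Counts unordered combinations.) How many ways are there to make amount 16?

31

after  coin     0     1     2     3     4     5     6     7     8     9    10    11    12    13    14    15    16
          1     1     1     1     1     1     1     1     1     1     1     1     1     1     1     1     1     1
          3     1     1     1     2     2     2     3     3     3     4     4     4     5     5     5     6     6
          4     1     1     1     2     3     3     4     5     6     7     8     9    11    12    13    15    17
          5     1     1     1     2     3     4     5     6     8    10    12    14    17    20    23    27    31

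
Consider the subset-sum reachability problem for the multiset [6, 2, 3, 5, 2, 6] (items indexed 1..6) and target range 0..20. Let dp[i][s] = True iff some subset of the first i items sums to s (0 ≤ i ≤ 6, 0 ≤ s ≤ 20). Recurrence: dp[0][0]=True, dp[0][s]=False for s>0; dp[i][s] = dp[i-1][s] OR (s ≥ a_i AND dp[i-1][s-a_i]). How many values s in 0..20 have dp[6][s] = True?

i\s   0   1   2   3   4   5   6   7   8   9  10  11  12  13  14  15  16  17  18  19  20
  0   T   F   F   F   F   F   F   F   F   F   F   F   F   F   F   F   F   F   F   F   F
  1   T   F   F   F   F   F   T   F   F   F   F   F   F   F   F   F   F   F   F   F   F
  2   T   F   T   F   F   F   T   F   T   F   F   F   F   F   F   F   F   F   F   F   F
  3   T   F   T   T   F   T   T   F   T   T   F   T   F   F   F   F   F   F   F   F   F
  4   T   F   T   T   F   T   T   T   T   T   T   T   F   T   T   F   T   F   F   F   F
  5   T   F   T   T   T   T   T   T   T   T   T   T   T   T   T   T   T   F   T   F   F
  6   T   F   T   T   T   T   T   T   T   T   T   T   T   T   T   T   T   T   T   T   T

20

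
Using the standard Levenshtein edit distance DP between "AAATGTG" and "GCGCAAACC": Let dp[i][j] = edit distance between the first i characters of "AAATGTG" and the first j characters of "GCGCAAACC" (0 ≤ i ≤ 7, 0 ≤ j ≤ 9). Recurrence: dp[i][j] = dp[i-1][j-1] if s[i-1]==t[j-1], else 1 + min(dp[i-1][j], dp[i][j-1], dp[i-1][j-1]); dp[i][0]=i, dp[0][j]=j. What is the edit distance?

   ''  G  C  G  C  A  A  A  C  C
''  0  1  2  3  4  5  6  7  8  9
 A  1  1  2  3  4  4  5  6  7  8
 A  2  2  2  3  4  4  4  5  6  7
 A  3  3  3  3  4  4  4  4  5  6
 T  4  4  4  4  4  5  5  5  5  6
 G  5  4  5  4  5  5  6  6  6  6
 T  6  5  5  5  5  6  6  7  7  7
 G  7  6  6  5  6  6  7  7  8  8

8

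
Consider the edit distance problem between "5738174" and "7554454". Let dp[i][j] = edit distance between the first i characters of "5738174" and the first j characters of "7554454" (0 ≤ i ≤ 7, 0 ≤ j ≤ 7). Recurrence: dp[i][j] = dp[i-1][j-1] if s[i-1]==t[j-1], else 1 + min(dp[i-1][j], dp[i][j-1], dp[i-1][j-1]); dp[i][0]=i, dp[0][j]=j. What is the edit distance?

6

   ''  7  5  5  4  4  5  4
''  0  1  2  3  4  5  6  7
 5  1  1  1  2  3  4  5  6
 7  2  1  2  2  3  4  5  6
 3  3  2  2  3  3  4  5  6
 8  4  3  3  3  4  4  5  6
 1  5  4  4  4  4  5  5  6
 7  6  5  5  5  5  5  6  6
 4  7  6  6  6  5  5  6  6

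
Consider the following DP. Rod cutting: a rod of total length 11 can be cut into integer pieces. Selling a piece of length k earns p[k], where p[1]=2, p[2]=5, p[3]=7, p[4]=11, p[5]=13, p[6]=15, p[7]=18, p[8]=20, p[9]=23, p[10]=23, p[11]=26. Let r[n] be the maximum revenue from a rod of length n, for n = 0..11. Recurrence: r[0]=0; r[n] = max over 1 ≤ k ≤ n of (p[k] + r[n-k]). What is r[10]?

27

   n    0    1    2    3    4    5    6    7    8    9   10   11
r[n]    0    2    5    7   11   13   16   18   22   24   27   29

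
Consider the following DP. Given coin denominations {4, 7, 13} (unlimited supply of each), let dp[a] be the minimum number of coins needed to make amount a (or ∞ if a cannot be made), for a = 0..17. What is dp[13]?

1

 a  0  1  2  3  4  5  6  7  8  9 10 11 12 13 14 15 16 17
dp  0  -  -  -  1  -  -  1  2  -  -  2  3  1  2  3  4  2
(- denotes ∞ / unreachable)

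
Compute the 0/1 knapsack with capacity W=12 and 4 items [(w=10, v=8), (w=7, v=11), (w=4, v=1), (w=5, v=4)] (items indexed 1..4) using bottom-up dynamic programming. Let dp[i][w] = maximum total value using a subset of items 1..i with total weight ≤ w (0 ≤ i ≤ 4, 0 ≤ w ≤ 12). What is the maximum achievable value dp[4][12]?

15

i\w   0   1   2   3   4   5   6   7   8   9  10  11  12
  0   0   0   0   0   0   0   0   0   0   0   0   0   0
  1   0   0   0   0   0   0   0   0   0   0   8   8   8
  2   0   0   0   0   0   0   0  11  11  11  11  11  11
  3   0   0   0   0   1   1   1  11  11  11  11  12  12
  4   0   0   0   0   1   4   4  11  11  11  11  12  15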